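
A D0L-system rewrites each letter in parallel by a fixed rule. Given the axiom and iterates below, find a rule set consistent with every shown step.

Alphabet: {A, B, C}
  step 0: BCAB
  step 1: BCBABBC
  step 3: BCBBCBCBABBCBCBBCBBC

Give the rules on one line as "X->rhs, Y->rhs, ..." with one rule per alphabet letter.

A->AB, B->BC, C->B

  step 0 ⇒ step 1: BCAB ⇒ BC·B·AB·BC
    A ↦ AB
    B ↦ BC
    C ↦ B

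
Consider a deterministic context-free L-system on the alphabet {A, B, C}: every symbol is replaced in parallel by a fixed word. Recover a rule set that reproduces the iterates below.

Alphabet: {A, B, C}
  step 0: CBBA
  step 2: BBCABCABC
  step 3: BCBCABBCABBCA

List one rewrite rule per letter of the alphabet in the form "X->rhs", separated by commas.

A->B, B->BC, C->A

  step 2 ⇒ step 3: BBCABCABC ⇒ BC·BC·A·B·BC·A·B·BC·A
    A ↦ B
    B ↦ BC
    C ↦ A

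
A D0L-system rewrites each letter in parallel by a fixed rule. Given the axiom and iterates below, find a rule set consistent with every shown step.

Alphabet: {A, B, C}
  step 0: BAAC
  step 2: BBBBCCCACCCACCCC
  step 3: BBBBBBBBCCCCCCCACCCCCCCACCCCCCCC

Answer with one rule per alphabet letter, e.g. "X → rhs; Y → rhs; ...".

A->CA, B->BB, C->CC

  step 2 ⇒ step 3: BBBBCCCACCCACCCC ⇒ BB·BB·BB·BB·CC·CC·CC·CA·CC·CC·CC·CA·CC·CC·CC·CC
    A ↦ CA
    B ↦ BB
    C ↦ CC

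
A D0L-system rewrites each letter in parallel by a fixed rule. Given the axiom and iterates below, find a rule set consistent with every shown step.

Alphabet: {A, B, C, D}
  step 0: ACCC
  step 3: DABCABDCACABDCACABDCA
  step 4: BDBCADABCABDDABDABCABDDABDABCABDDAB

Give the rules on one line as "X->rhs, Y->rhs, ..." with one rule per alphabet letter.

  step 3 ⇒ step 4: DABCABDCACABDCACABDCA ⇒ BD·B·CA·DA·B·CA·BD·DA·B·DA·B·CA·BD·DA·B·DA·B·CA·BD·DA·B
    A ↦ B
    B ↦ CA
    C ↦ DA
    D ↦ BD

A->B, B->CA, C->DA, D->BD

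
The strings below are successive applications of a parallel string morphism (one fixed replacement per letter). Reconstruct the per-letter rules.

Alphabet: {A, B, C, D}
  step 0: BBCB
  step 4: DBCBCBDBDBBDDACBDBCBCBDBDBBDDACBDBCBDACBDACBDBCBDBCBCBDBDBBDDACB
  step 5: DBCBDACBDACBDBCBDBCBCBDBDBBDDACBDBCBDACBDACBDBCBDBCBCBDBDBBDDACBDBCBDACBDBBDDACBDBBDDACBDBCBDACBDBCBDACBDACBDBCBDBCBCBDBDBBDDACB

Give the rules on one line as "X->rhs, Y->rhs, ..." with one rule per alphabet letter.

A->BD, B->CB, C->DA, D->DB

  step 4 ⇒ step 5: DBCBCBDBDBBDDACBDBCBCBDBDBBDDACBDBCBDACBDACBDBCBDBCBCBDBDBBDDACB ⇒ DB·CB·DA·CB·DA·CB·DB·CB·DB·CB·CB·DB·DB·BD·DA·CB·DB·CB·DA·CB·DA·CB·DB·CB·DB·CB·CB·DB·DB·BD·DA·CB·DB·CB·DA·CB·DB·BD·DA·CB·DB·BD·DA·CB·DB·CB·DA·CB·DB·CB·DA·CB·DA·CB·DB·CB·DB·CB·CB·DB·DB·BD·DA·CB
    A ↦ BD
    B ↦ CB
    C ↦ DA
    D ↦ DB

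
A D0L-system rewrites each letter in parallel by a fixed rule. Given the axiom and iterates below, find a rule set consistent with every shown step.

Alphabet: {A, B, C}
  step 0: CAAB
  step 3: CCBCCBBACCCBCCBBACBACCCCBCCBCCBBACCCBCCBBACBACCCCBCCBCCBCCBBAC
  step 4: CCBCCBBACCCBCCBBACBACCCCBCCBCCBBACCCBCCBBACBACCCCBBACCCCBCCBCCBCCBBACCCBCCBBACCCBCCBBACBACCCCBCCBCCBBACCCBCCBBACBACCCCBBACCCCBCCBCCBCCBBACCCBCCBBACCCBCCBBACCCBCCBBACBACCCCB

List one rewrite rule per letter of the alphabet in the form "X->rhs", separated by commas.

  step 3 ⇒ step 4: CCBCCBBACCCBCCBBACBACCCCBCCBCCBBACCCBCCBBACBACCCCBCCBCCBCCBBAC ⇒ CCB·CCB·BAC·CCB·CCB·BAC·BAC·C·CCB·CCB·CCB·BAC·CCB·CCB·BAC·BAC·C·CCB·BAC·C·CCB·CCB·CCB·CCB·BAC·CCB·CCB·BAC·CCB·CCB·BAC·BAC·C·CCB·CCB·CCB·BAC·CCB·CCB·BAC·BAC·C·CCB·BAC·C·CCB·CCB·CCB·CCB·BAC·CCB·CCB·BAC·CCB·CCB·BAC·CCB·CCB·BAC·BAC·C·CCB
    A ↦ C
    B ↦ BAC
    C ↦ CCB

A->C, B->BAC, C->CCB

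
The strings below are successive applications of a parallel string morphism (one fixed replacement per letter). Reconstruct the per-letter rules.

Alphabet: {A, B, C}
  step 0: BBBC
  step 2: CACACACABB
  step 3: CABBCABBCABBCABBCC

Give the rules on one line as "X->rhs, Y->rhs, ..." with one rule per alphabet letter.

  step 2 ⇒ step 3: CACACACABB ⇒ CA·BB·CA·BB·CA·BB·CA·BB·C·C
    A ↦ BB
    B ↦ C
    C ↦ CA

A->BB, B->C, C->CA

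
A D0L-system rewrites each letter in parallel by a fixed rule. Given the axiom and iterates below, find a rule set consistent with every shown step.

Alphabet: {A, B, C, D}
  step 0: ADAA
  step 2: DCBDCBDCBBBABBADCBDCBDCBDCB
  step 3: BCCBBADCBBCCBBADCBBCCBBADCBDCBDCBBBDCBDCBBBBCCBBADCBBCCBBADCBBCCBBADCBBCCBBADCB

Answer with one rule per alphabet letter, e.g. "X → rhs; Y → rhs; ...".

A->BB, B->DCB, C->BBA, D->BCC

  step 2 ⇒ step 3: DCBDCBDCBBBABBADCBDCBDCBDCB ⇒ BCC·BBA·DCB·BCC·BBA·DCB·BCC·BBA·DCB·DCB·DCB·BB·DCB·DCB·BB·BCC·BBA·DCB·BCC·BBA·DCB·BCC·BBA·DCB·BCC·BBA·DCB
    A ↦ BB
    B ↦ DCB
    C ↦ BBA
    D ↦ BCC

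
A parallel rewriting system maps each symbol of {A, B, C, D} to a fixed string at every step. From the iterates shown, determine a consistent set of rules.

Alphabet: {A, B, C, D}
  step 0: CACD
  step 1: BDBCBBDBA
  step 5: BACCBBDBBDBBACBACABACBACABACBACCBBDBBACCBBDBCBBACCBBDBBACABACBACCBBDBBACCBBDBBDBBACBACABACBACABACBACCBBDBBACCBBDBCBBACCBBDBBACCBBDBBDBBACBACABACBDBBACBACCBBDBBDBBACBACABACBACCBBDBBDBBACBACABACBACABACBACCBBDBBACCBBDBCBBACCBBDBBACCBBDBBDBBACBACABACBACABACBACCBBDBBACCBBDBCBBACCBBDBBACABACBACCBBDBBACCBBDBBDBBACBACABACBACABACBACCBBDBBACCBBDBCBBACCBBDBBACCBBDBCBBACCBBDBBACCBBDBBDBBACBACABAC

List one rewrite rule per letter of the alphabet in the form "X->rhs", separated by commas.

A->CB, B->BAC, C->BDB, D->A

  step 0 ⇒ step 1: CACD ⇒ BDB·CB·BDB·A
    A ↦ CB
    C ↦ BDB
    D ↦ A
    B ↦ BAC  (constrained at step 1)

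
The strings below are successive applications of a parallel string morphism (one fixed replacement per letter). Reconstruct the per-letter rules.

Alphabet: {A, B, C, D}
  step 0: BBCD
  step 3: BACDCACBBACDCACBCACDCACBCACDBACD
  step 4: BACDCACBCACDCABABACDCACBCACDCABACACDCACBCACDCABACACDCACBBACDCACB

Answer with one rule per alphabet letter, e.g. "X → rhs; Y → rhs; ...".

A->CD, B->BA, C->CA, D->CB

  step 3 ⇒ step 4: BACDCACBBACDCACBCACDCACBCACDBACD ⇒ BA·CD·CA·CB·CA·CD·CA·BA·BA·CD·CA·CB·CA·CD·CA·BA·CA·CD·CA·CB·CA·CD·CA·BA·CA·CD·CA·CB·BA·CD·CA·CB
    A ↦ CD
    B ↦ BA
    C ↦ CA
    D ↦ CB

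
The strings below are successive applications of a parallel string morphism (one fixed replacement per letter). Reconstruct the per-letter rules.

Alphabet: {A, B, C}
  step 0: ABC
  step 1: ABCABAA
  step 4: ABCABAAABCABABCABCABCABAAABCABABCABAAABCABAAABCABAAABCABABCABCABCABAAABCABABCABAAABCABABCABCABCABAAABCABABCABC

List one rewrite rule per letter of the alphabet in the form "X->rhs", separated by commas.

A->ABC, B->AB, C->AA

  step 0 ⇒ step 1: ABC ⇒ ABC·AB·AA
    A ↦ ABC
    B ↦ AB
    C ↦ AA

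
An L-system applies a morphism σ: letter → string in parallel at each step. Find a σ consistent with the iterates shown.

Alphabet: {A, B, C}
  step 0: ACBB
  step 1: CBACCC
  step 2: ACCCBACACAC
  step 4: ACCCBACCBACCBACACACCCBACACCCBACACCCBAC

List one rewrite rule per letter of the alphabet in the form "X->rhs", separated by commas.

A->CB, B->C, C->AC

  step 1 ⇒ step 2: CBACCC ⇒ AC·C·CB·AC·AC·AC
    A ↦ CB
    B ↦ C
    C ↦ AC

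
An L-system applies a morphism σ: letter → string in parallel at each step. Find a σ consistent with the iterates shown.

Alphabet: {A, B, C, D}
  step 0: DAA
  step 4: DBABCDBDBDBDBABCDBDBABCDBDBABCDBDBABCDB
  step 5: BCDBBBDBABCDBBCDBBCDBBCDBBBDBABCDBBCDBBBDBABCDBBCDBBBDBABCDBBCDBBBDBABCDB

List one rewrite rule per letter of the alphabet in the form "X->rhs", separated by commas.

A->BB, B->DB, C->A, D->BC

  step 4 ⇒ step 5: DBABCDBDBDBDBABCDBDBABCDBDBABCDBDBABCDB ⇒ BC·DB·BB·DB·A·BC·DB·BC·DB·BC·DB·BC·DB·BB·DB·A·BC·DB·BC·DB·BB·DB·A·BC·DB·BC·DB·BB·DB·A·BC·DB·BC·DB·BB·DB·A·BC·DB
    A ↦ BB
    B ↦ DB
    C ↦ A
    D ↦ BC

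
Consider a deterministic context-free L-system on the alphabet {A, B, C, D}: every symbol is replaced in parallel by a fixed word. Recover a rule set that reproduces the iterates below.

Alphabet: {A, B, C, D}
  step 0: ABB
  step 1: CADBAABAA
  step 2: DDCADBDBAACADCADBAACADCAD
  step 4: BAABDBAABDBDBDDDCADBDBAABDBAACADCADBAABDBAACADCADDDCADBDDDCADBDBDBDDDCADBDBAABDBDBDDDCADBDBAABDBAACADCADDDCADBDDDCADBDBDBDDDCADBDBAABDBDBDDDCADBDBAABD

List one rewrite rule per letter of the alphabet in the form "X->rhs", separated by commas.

  step 1 ⇒ step 2: CADBAABAA ⇒ DD·CAD·BD·BAA·CAD·CAD·BAA·CAD·CAD
    A ↦ CAD
    B ↦ BAA
    C ↦ DD
    D ↦ BD

A->CAD, B->BAA, C->DD, D->BD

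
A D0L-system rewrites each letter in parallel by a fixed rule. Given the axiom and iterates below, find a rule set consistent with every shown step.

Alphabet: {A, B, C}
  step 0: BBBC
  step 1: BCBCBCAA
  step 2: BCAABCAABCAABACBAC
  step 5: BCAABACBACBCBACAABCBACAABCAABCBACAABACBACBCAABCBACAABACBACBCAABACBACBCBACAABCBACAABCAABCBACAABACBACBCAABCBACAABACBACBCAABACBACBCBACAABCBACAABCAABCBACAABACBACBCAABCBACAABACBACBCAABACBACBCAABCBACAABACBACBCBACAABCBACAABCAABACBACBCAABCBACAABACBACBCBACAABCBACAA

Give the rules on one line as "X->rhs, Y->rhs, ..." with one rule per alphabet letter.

  step 1 ⇒ step 2: BCBCBCAA ⇒ BC·AA·BC·AA·BC·AA·BAC·BAC
    A ↦ BAC
    B ↦ BC
    C ↦ AA

A->BAC, B->BC, C->AA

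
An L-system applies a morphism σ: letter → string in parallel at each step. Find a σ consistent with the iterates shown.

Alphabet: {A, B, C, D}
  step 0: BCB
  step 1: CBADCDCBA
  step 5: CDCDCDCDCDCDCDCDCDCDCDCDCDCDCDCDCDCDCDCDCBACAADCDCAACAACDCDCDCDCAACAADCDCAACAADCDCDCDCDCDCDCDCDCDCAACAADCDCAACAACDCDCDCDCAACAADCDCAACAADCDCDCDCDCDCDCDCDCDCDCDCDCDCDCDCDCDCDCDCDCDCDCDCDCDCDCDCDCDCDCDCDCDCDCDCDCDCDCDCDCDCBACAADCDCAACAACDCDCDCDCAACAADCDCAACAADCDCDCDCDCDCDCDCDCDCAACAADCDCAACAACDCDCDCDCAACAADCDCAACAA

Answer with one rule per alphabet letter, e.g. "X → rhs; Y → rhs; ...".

A->CAA, B->CBA, C->DCD, D->C

  step 0 ⇒ step 1: BCB ⇒ CBA·DCD·CBA
    B ↦ CBA
    C ↦ DCD
    A ↦ CAA  (constrained at step 1)
    D ↦ C  (constrained at step 1)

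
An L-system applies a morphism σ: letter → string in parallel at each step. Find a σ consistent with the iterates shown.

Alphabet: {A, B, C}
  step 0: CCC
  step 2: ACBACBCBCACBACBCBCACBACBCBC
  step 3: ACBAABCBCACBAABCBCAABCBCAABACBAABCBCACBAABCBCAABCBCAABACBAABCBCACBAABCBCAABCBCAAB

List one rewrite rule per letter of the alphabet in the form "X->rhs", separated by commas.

  step 2 ⇒ step 3: ACBACBCBCACBACBCBCACBACBCBC ⇒ ACB·AAB·CBC·ACB·AAB·CBC·AAB·CBC·AAB·ACB·AAB·CBC·ACB·AAB·CBC·AAB·CBC·AAB·ACB·AAB·CBC·ACB·AAB·CBC·AAB·CBC·AAB
    A ↦ ACB
    B ↦ CBC
    C ↦ AAB

A->ACB, B->CBC, C->AAB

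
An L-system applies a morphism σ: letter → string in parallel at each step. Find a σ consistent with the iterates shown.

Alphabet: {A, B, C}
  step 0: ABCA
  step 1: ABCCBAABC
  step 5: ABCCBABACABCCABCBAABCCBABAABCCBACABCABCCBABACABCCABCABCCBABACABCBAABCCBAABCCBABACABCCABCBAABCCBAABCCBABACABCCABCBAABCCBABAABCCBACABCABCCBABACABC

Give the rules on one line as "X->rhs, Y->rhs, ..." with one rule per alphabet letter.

  step 0 ⇒ step 1: ABCA ⇒ ABC·C·BA·ABC
    A ↦ ABC
    B ↦ C
    C ↦ BA

A->ABC, B->C, C->BA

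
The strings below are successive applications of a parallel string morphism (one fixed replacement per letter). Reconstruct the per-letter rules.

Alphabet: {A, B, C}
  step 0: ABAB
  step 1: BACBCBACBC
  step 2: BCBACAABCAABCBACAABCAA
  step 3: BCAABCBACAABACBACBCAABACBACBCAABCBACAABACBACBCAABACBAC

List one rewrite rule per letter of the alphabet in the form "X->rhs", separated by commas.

A->BAC, B->BC, C->AA

  step 2 ⇒ step 3: BCBACAABCAABCBACAABCAA ⇒ BC·AA·BC·BAC·AA·BAC·BAC·BC·AA·BAC·BAC·BC·AA·BC·BAC·AA·BAC·BAC·BC·AA·BAC·BAC
    A ↦ BAC
    B ↦ BC
    C ↦ AA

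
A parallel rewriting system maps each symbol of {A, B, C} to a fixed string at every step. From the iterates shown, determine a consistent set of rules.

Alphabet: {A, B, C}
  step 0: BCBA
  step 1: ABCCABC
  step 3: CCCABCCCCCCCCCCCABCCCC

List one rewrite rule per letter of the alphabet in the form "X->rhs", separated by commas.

A->C, B->AB, C->CC

  step 0 ⇒ step 1: BCBA ⇒ AB·CC·AB·C
    A ↦ C
    B ↦ AB
    C ↦ CC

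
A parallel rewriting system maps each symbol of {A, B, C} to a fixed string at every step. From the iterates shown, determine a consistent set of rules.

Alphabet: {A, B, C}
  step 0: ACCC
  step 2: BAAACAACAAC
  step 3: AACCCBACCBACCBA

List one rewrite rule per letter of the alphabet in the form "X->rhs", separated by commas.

A->C, B->AA, C->BA

  step 2 ⇒ step 3: BAAACAACAAC ⇒ AA·C·C·C·BA·C·C·BA·C·C·BA
    A ↦ C
    B ↦ AA
    C ↦ BA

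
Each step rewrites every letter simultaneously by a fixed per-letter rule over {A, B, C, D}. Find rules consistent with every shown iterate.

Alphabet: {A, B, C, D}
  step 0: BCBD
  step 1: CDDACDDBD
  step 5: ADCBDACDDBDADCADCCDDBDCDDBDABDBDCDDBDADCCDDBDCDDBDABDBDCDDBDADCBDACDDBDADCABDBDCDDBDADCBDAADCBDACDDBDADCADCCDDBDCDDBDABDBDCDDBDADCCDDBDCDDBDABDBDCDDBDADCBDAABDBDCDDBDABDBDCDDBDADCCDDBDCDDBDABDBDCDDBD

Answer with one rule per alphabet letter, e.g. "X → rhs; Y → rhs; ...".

A->ADC, B->CDD, C->A, D->BD

  step 0 ⇒ step 1: BCBD ⇒ CDD·A·CDD·BD
    B ↦ CDD
    C ↦ A
    D ↦ BD
    A ↦ ADC  (constrained at step 1)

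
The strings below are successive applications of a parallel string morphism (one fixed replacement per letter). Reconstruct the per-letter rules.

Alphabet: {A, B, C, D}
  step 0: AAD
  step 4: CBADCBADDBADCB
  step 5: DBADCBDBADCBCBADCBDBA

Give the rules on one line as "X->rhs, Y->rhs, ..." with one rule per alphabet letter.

  step 4 ⇒ step 5: CBADCBADDBADCB ⇒ DB·A·D·CB·DB·A·D·CB·CB·A·D·CB·DB·A
    A ↦ D
    B ↦ A
    C ↦ DB
    D ↦ CB

A->D, B->A, C->DB, D->CB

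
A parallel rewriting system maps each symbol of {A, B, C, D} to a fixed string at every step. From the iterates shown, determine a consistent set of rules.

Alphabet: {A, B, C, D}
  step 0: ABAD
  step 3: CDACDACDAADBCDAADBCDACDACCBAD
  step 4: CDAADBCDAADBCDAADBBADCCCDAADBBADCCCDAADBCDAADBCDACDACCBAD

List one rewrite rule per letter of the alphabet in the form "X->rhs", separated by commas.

  step 3 ⇒ step 4: CDACDACDAADBCDAADBCDACDACCBAD ⇒ CDA·AD·B·CDA·AD·B·CDA·AD·B·B·AD·CC·CDA·AD·B·B·AD·CC·CDA·AD·B·CDA·AD·B·CDA·CDA·CC·B·AD
    A ↦ B
    B ↦ CC
    C ↦ CDA
    D ↦ AD

A->B, B->CC, C->CDA, D->AD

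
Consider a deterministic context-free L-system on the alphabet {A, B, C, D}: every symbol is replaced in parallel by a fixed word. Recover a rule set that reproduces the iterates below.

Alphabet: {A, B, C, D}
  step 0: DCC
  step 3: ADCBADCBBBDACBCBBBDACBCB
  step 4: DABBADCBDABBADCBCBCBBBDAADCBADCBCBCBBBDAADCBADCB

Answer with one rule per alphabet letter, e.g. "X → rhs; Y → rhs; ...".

  step 3 ⇒ step 4: ADCBADCBBBDACBCBBBDACBCB ⇒ DA·BB·AD·CB·DA·BB·AD·CB·CB·CB·BB·DA·AD·CB·AD·CB·CB·CB·BB·DA·AD·CB·AD·CB
    A ↦ DA
    B ↦ CB
    C ↦ AD
    D ↦ BB

A->DA, B->CB, C->AD, D->BB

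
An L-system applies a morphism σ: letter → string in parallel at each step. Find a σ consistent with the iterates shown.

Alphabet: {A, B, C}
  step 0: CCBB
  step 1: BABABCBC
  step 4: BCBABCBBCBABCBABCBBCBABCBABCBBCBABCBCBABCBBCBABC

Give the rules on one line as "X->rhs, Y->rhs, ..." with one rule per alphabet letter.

A->B, B->BC, C->BA

  step 0 ⇒ step 1: CCBB ⇒ BA·BA·BC·BC
    B ↦ BC
    C ↦ BA
    A ↦ B  (constrained at step 1)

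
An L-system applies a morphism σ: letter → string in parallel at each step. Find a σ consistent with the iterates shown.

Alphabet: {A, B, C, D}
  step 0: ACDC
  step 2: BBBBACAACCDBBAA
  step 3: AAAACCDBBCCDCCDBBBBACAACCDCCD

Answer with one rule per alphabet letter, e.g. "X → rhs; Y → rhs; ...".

A->CCD, B->A, C->BB, D->AC

  step 2 ⇒ step 3: BBBBACAACCDBBAA ⇒ A·A·A·A·CCD·BB·CCD·CCD·BB·BB·AC·A·A·CCD·CCD
    A ↦ CCD
    B ↦ A
    C ↦ BB
    D ↦ AC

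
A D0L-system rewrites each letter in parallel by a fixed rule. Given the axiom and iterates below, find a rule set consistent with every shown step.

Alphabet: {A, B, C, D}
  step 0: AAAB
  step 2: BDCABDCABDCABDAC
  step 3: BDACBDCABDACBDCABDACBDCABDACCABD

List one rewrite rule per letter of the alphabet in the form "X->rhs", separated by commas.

  step 2 ⇒ step 3: BDCABDCABDCABDAC ⇒ BD·AC·BD·CA·BD·AC·BD·CA·BD·AC·BD·CA·BD·AC·CA·BD
    A ↦ CA
    B ↦ BD
    C ↦ BD
    D ↦ AC

A->CA, B->BD, C->BD, D->AC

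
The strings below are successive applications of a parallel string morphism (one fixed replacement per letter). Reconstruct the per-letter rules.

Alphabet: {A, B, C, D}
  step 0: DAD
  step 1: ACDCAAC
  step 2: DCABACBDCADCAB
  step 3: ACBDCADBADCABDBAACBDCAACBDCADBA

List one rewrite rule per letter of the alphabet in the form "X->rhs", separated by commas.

  step 2 ⇒ step 3: DCABACBDCADCAB ⇒ AC·B·DCA·DBA·DCA·B·DBA·AC·B·DCA·AC·B·DCA·DBA
    A ↦ DCA
    B ↦ DBA
    C ↦ B
    D ↦ AC

A->DCA, B->DBA, C->B, D->AC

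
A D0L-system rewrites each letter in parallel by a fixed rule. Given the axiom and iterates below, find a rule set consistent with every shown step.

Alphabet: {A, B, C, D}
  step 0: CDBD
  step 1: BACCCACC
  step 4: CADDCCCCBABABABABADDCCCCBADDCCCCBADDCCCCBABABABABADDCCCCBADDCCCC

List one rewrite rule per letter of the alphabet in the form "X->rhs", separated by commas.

A->DD, B->CA, C->BA, D->CC

  step 0 ⇒ step 1: CDBD ⇒ BA·CC·CA·CC
    B ↦ CA
    C ↦ BA
    D ↦ CC
    A ↦ DD  (constrained at step 1)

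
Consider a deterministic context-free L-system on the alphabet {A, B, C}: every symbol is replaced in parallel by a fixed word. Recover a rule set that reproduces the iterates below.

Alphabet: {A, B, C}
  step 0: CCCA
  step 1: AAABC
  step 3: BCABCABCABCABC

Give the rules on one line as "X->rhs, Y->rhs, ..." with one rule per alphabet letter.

  step 0 ⇒ step 1: CCCA ⇒ A·A·A·BC
    A ↦ BC
    C ↦ A
    B ↦ BC  (constrained at step 1)

A->BC, B->BC, C->A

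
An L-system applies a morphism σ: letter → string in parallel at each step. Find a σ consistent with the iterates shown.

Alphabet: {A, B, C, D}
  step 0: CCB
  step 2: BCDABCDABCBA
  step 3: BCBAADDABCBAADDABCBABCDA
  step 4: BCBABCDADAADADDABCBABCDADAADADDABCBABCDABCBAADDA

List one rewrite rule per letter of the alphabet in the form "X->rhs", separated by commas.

A->DA, B->BC, C->BA, D->AD

  step 3 ⇒ step 4: BCBAADDABCBAADDABCBABCDA ⇒ BC·BA·BC·DA·DA·AD·AD·DA·BC·BA·BC·DA·DA·AD·AD·DA·BC·BA·BC·DA·BC·BA·AD·DA
    A ↦ DA
    B ↦ BC
    C ↦ BA
    D ↦ AD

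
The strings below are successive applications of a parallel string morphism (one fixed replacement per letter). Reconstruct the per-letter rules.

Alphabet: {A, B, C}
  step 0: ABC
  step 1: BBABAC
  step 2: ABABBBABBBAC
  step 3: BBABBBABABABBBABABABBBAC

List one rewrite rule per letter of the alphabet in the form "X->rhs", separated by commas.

A->BB, B->AB, C->AC

  step 2 ⇒ step 3: ABABBBABBBAC ⇒ BB·AB·BB·AB·AB·AB·BB·AB·AB·AB·BB·AC
    A ↦ BB
    B ↦ AB
    C ↦ AC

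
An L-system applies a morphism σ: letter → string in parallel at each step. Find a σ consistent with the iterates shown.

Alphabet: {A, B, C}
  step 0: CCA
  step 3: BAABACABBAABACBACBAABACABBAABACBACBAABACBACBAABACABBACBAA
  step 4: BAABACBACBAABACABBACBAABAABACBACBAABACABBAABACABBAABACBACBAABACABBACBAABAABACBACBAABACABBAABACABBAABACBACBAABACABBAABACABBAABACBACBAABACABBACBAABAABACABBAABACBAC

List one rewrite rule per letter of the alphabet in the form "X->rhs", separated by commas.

  step 3 ⇒ step 4: BAABACABBAABACBACBAABACABBAABACBACBAABACBACBAABACABBACBAA ⇒ BAA·BAC·BAC·BAA·BAC·AB·BAC·BAA·BAA·BAC·BAC·BAA·BAC·AB·BAA·BAC·AB·BAA·BAC·BAC·BAA·BAC·AB·BAC·BAA·BAA·BAC·BAC·BAA·BAC·AB·BAA·BAC·AB·BAA·BAC·BAC·BAA·BAC·AB·BAA·BAC·AB·BAA·BAC·BAC·BAA·BAC·AB·BAC·BAA·BAA·BAC·AB·BAA·BAC·BAC
    A ↦ BAC
    B ↦ BAA
    C ↦ AB

A->BAC, B->BAA, C->AB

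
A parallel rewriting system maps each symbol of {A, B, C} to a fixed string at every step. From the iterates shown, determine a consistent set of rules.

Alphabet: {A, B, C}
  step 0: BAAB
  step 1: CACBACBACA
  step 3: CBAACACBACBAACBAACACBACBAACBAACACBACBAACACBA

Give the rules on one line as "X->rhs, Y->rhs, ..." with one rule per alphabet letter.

A->CBA, B->CA, C->A

  step 0 ⇒ step 1: BAAB ⇒ CA·CBA·CBA·CA
    A ↦ CBA
    B ↦ CA
    C ↦ A  (constrained at step 1)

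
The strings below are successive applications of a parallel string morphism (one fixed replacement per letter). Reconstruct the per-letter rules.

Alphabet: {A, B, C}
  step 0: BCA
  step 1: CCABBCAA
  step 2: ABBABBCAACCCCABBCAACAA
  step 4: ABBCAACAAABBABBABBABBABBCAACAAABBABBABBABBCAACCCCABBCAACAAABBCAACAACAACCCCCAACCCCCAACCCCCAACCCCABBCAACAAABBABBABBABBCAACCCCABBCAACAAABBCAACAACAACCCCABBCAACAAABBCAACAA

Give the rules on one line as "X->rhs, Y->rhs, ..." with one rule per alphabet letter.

  step 1 ⇒ step 2: CCABBCAA ⇒ ABB·ABB·CAA·CC·CC·ABB·CAA·CAA
    A ↦ CAA
    B ↦ CC
    C ↦ ABB

A->CAA, B->CC, C->ABB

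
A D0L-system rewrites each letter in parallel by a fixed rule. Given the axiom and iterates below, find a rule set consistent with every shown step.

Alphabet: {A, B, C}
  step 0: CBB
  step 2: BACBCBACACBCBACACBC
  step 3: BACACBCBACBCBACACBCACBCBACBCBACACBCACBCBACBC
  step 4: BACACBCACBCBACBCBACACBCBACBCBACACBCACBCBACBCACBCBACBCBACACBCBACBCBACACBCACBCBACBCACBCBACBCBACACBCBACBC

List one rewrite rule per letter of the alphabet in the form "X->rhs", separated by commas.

A->AC, B->BAC, C->BC

  step 3 ⇒ step 4: BACACBCBACBCBACACBCACBCBACBCBACACBCACBCBACBC ⇒ BAC·AC·BC·AC·BC·BAC·BC·BAC·AC·BC·BAC·BC·BAC·AC·BC·AC·BC·BAC·BC·AC·BC·BAC·BC·BAC·AC·BC·BAC·BC·BAC·AC·BC·AC·BC·BAC·BC·AC·BC·BAC·BC·BAC·AC·BC·BAC·BC
    A ↦ AC
    B ↦ BAC
    C ↦ BC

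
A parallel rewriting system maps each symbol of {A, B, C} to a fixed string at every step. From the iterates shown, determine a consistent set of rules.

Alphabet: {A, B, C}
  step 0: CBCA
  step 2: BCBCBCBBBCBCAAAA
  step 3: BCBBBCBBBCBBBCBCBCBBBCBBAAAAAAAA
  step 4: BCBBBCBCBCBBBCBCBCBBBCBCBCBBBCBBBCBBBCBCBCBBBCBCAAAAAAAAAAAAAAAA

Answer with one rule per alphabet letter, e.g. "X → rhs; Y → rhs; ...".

A->AA, B->BC, C->BB

  step 3 ⇒ step 4: BCBBBCBBBCBBBCBCBCBBBCBBAAAAAAAA ⇒ BC·BB·BC·BC·BC·BB·BC·BC·BC·BB·BC·BC·BC·BB·BC·BB·BC·BB·BC·BC·BC·BB·BC·BC·AA·AA·AA·AA·AA·AA·AA·AA
    A ↦ AA
    B ↦ BC
    C ↦ BB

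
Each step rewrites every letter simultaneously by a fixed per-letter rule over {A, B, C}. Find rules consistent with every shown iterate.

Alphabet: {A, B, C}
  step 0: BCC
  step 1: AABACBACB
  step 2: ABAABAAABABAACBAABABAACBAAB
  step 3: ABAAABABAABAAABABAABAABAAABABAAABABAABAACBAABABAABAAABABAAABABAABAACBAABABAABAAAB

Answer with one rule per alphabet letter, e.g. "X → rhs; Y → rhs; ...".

A->ABA, B->AAB, C->ACB

  step 2 ⇒ step 3: ABAABAAABABAACBAABABAACBAAB ⇒ ABA·AAB·ABA·ABA·AAB·ABA·ABA·ABA·AAB·ABA·AAB·ABA·ABA·ACB·AAB·ABA·ABA·AAB·ABA·AAB·ABA·ABA·ACB·AAB·ABA·ABA·AAB
    A ↦ ABA
    B ↦ AAB
    C ↦ ACB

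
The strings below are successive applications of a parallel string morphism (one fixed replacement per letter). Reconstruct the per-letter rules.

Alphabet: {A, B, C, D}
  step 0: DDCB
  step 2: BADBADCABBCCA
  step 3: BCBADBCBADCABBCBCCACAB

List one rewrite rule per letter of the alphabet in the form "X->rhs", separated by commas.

  step 2 ⇒ step 3: BADBADCABBCCA ⇒ BC·B·AD·BC·B·AD·CA·B·BC·BC·CA·CA·B
    A ↦ B
    B ↦ BC
    C ↦ CA
    D ↦ AD

A->B, B->BC, C->CA, D->AD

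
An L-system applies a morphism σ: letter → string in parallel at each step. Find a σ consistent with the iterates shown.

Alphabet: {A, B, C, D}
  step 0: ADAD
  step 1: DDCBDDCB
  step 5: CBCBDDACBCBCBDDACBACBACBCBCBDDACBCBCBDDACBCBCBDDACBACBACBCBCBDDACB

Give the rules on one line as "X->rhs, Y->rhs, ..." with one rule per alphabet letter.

A->DD, B->CB, C->A, D->CB

  step 0 ⇒ step 1: ADAD ⇒ DD·CB·DD·CB
    A ↦ DD
    D ↦ CB
    B ↦ CB  (constrained at step 1)
    C ↦ A  (constrained at step 1)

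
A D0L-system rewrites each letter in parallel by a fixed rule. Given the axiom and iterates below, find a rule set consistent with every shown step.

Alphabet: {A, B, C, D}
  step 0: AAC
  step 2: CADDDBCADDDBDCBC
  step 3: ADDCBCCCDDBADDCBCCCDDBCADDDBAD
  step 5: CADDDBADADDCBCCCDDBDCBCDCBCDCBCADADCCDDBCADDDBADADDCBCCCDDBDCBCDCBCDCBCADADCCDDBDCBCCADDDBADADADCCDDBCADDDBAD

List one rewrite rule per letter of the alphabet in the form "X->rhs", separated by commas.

  step 2 ⇒ step 3: CADDDBCADDDBDCBC ⇒ AD·DCB·C·C·C·DDB·AD·DCB·C·C·C·DDB·C·AD·DDB·AD
    A ↦ DCB
    B ↦ DDB
    C ↦ AD
    D ↦ C

A->DCB, B->DDB, C->AD, D->C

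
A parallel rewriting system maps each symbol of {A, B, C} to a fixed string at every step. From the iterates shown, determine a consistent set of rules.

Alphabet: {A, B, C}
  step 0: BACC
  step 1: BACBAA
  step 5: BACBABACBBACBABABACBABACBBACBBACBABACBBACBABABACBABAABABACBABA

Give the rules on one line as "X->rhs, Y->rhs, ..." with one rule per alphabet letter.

A->CB, B->BA, C->A

  step 0 ⇒ step 1: BACC ⇒ BA·CB·A·A
    A ↦ CB
    B ↦ BA
    C ↦ A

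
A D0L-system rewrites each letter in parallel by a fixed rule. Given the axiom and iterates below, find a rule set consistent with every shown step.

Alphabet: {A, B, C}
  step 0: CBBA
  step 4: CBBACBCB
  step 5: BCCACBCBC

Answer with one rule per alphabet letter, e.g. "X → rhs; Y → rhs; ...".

A->AC, B->C, C->B

  step 4 ⇒ step 5: CBBACBCB ⇒ B·C·C·AC·B·C·B·C
    A ↦ AC
    B ↦ C
    C ↦ B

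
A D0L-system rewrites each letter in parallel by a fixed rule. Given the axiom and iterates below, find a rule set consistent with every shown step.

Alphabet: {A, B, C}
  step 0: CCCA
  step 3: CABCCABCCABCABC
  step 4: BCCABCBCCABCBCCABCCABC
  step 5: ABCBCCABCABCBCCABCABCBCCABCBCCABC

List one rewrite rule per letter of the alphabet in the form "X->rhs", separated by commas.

  step 4 ⇒ step 5: BCCABCBCCABCBCCABCCABC ⇒ A·BC·BC·C·A·BC·A·BC·BC·C·A·BC·A·BC·BC·C·A·BC·BC·C·A·BC
    A ↦ C
    B ↦ A
    C ↦ BC

A->C, B->A, C->BC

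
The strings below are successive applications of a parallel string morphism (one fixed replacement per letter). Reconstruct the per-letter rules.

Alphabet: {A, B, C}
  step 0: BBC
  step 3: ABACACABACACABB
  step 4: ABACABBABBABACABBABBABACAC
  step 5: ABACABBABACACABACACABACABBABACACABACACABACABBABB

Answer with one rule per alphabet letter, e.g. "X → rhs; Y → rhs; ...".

  step 4 ⇒ step 5: ABACABBABBABACABBABBABACAC ⇒ AB·AC·AB·B·AB·AC·AC·AB·AC·AC·AB·AC·AB·B·AB·AC·AC·AB·AC·AC·AB·AC·AB·B·AB·B
    A ↦ AB
    B ↦ AC
    C ↦ B

A->AB, B->AC, C->B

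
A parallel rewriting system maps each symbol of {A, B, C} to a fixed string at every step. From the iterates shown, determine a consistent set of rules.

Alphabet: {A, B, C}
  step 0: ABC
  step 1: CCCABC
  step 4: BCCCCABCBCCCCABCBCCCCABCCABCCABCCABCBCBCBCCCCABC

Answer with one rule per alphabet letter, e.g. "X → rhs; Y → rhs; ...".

  step 0 ⇒ step 1: ABC ⇒ CC·CA·BC
    A ↦ CC
    B ↦ CA
    C ↦ BC

A->CC, B->CA, C->BC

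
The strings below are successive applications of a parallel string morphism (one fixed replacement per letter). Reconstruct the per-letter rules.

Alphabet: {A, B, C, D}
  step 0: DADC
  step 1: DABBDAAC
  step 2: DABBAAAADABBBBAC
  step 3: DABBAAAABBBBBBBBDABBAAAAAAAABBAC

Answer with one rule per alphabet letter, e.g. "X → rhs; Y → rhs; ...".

  step 2 ⇒ step 3: DABBAAAADABBBBAC ⇒ DA·BB·AA·AA·BB·BB·BB·BB·DA·BB·AA·AA·AA·AA·BB·AC
    A ↦ BB
    B ↦ AA
    C ↦ AC
    D ↦ DA

A->BB, B->AA, C->AC, D->DA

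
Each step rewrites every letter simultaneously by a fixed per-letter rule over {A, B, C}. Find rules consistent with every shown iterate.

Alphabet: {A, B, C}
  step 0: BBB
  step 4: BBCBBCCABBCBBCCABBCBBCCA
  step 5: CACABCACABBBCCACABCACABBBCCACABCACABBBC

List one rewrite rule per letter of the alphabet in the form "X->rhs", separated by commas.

  step 4 ⇒ step 5: BBCBBCCABBCBBCCABBCBBCCA ⇒ CA·CA·B·CA·CA·B·B·BC·CA·CA·B·CA·CA·B·B·BC·CA·CA·B·CA·CA·B·B·BC
    A ↦ BC
    B ↦ CA
    C ↦ B

A->BC, B->CA, C->B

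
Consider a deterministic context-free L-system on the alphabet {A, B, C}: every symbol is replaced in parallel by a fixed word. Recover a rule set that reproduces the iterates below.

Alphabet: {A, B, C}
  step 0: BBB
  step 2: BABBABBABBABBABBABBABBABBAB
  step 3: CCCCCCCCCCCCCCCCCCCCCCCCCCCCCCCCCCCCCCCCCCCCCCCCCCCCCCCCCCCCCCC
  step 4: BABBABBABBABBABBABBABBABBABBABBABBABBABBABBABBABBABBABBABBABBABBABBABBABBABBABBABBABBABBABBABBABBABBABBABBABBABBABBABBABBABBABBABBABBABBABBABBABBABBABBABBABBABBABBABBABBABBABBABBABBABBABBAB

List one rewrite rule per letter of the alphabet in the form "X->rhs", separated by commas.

A->C, B->CCC, C->BAB

  step 3 ⇒ step 4: CCCCCCCCCCCCCCCCCCCCCCCCCCCCCCCCCCCCCCCCCCCCCCCCCCCCCCCCCCCCCCC ⇒ BAB·BAB·BAB·BAB·BAB·BAB·BAB·BAB·BAB·BAB·BAB·BAB·BAB·BAB·BAB·BAB·BAB·BAB·BAB·BAB·BAB·BAB·BAB·BAB·BAB·BAB·BAB·BAB·BAB·BAB·BAB·BAB·BAB·BAB·BAB·BAB·BAB·BAB·BAB·BAB·BAB·BAB·BAB·BAB·BAB·BAB·BAB·BAB·BAB·BAB·BAB·BAB·BAB·BAB·BAB·BAB·BAB·BAB·BAB·BAB·BAB·BAB·BAB
    C ↦ BAB
  step 2 ⇒ step 3: BABBABBABBABBABBABBABBABBAB ⇒ CCC·C·CCC·CCC·C·CCC·CCC·C·CCC·CCC·C·CCC·CCC·C·CCC·CCC·C·CCC·CCC·C·CCC·CCC·C·CCC·CCC·C·CCC
    A ↦ C
  step 2 ⇒ step 3: BABBABBABBABBABBABBABBABBAB ⇒ CCC·C·CCC·CCC·C·CCC·CCC·C·CCC·CCC·C·CCC·CCC·C·CCC·CCC·C·CCC·CCC·C·CCC·CCC·C·CCC·CCC·C·CCC
    B ↦ CCC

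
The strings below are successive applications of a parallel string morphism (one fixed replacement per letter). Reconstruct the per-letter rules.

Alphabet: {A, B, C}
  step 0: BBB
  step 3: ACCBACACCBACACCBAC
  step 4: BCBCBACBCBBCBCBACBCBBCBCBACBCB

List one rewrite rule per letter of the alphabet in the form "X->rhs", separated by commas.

A->B, B->AC, C->CB

  step 3 ⇒ step 4: ACCBACACCBACACCBAC ⇒ B·CB·CB·AC·B·CB·B·CB·CB·AC·B·CB·B·CB·CB·AC·B·CB
    A ↦ B
    B ↦ AC
    C ↦ CB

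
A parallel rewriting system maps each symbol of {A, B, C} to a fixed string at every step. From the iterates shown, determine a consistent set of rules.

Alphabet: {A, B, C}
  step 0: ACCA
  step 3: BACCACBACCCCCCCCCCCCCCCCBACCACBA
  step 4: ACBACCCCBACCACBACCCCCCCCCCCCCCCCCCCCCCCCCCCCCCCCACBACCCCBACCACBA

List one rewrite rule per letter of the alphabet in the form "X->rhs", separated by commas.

A->BA, B->AC, C->CC

  step 3 ⇒ step 4: BACCACBACCCCCCCCCCCCCCCCBACCACBA ⇒ AC·BA·CC·CC·BA·CC·AC·BA·CC·CC·CC·CC·CC·CC·CC·CC·CC·CC·CC·CC·CC·CC·CC·CC·AC·BA·CC·CC·BA·CC·AC·BA
    A ↦ BA
    B ↦ AC
    C ↦ CC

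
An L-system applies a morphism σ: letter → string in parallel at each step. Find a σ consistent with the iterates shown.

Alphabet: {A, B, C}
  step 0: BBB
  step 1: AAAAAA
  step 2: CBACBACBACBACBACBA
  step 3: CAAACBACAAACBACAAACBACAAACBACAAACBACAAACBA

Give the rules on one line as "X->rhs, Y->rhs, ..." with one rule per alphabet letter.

  step 2 ⇒ step 3: CBACBACBACBACBACBA ⇒ CA·AA·CBA·CA·AA·CBA·CA·AA·CBA·CA·AA·CBA·CA·AA·CBA·CA·AA·CBA
    A ↦ CBA
    B ↦ AA
    C ↦ CA

A->CBA, B->AA, C->CA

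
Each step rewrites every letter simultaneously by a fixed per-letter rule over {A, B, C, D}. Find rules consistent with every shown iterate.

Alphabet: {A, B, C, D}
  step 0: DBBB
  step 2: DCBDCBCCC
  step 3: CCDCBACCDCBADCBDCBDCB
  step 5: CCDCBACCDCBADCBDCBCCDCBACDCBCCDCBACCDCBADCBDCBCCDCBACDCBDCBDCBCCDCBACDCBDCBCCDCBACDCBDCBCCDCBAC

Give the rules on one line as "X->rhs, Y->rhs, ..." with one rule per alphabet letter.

A->C, B->A, C->DCB, D->CC

  step 2 ⇒ step 3: DCBDCBCCC ⇒ CC·DCB·A·CC·DCB·A·DCB·DCB·DCB
    B ↦ A
    C ↦ DCB
    D ↦ CC
    A ↦ C  (constrained at step 3)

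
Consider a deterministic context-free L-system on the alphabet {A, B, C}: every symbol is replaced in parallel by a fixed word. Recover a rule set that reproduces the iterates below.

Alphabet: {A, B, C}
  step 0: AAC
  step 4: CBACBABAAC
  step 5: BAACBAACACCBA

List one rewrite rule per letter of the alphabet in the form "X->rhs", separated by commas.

  step 4 ⇒ step 5: CBACBABAAC ⇒ BA·A·C·BA·A·C·A·C·C·BA
    A ↦ C
    B ↦ A
    C ↦ BA

A->C, B->A, C->BA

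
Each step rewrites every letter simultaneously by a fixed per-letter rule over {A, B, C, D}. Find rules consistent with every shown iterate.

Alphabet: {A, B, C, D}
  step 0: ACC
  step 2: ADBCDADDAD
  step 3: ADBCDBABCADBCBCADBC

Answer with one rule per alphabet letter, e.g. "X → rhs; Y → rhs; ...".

  step 2 ⇒ step 3: ADBCDADDAD ⇒ AD·BC·D·BA·BC·AD·BC·BC·AD·BC
    A ↦ AD
    B ↦ D
    C ↦ BA
    D ↦ BC

A->AD, B->D, C->BA, D->BC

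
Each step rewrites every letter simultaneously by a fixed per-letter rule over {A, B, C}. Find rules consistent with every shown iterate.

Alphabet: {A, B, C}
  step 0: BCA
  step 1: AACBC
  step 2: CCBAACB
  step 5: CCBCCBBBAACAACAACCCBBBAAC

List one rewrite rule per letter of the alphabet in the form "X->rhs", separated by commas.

  step 1 ⇒ step 2: AACBC ⇒ C·C·B·AAC·B
    A ↦ C
    B ↦ AAC
    C ↦ B

A->C, B->AAC, C->B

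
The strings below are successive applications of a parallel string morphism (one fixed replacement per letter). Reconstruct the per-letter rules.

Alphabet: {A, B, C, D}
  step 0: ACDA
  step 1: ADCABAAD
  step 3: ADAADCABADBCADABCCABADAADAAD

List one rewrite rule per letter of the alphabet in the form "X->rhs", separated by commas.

A->AD, B->BC, C->CAB, D->A

  step 0 ⇒ step 1: ACDA ⇒ AD·CAB·A·AD
    A ↦ AD
    C ↦ CAB
    D ↦ A
    B ↦ BC  (constrained at step 1)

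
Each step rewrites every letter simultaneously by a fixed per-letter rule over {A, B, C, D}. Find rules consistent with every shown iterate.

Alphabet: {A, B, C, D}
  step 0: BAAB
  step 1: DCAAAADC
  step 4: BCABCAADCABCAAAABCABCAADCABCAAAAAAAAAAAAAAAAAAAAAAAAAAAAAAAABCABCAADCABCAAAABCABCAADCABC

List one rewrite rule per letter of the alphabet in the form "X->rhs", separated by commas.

A->AA, B->DC, C->ABC, D->BC

  step 0 ⇒ step 1: BAAB ⇒ DC·AA·AA·DC
    A ↦ AA
    B ↦ DC
    C ↦ ABC  (constrained at step 1)
    D ↦ BC  (constrained at step 1)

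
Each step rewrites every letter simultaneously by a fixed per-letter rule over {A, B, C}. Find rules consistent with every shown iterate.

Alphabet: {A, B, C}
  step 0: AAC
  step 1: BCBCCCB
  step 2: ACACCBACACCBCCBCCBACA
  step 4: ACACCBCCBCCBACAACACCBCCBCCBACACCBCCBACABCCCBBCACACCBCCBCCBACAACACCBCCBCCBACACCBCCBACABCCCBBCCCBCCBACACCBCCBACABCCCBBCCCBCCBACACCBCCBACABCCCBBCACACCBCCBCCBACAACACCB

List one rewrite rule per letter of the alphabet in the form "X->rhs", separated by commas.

A->BC, B->ACA, C->CCB

  step 1 ⇒ step 2: BCBCCCB ⇒ ACA·CCB·ACA·CCB·CCB·CCB·ACA
    B ↦ ACA
    C ↦ CCB
  step 0 ⇒ step 1: AAC ⇒ BC·BC·CCB
    A ↦ BC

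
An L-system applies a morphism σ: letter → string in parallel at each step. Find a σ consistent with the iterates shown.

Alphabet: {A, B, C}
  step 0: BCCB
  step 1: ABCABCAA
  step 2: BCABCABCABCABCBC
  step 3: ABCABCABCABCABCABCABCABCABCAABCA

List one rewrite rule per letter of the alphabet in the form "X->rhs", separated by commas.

  step 2 ⇒ step 3: BCABCABCABCABCBC ⇒ A·BCA·BC·A·BCA·BC·A·BCA·BC·A·BCA·BC·A·BCA·A·BCA
    A ↦ BC
    B ↦ A
    C ↦ BCA

A->BC, B->A, C->BCA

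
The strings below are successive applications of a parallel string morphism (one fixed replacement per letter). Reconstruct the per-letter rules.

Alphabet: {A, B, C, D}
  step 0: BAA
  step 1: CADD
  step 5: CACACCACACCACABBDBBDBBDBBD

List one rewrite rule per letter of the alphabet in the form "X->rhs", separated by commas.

A->D, B->CA, C->BB, D->C

  step 0 ⇒ step 1: BAA ⇒ CA·D·D
    A ↦ D
    B ↦ CA
    C ↦ BB  (constrained at step 1)
    D ↦ C  (constrained at step 1)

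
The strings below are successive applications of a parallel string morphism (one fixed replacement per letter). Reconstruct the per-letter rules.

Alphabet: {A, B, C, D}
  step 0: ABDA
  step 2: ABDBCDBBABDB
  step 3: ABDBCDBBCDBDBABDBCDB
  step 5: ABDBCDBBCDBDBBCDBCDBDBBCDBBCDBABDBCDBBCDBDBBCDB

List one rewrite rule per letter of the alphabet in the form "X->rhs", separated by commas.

  step 2 ⇒ step 3: ABDBCDBBABDB ⇒ AB·DB·C·DB·B·C·DB·DB·AB·DB·C·DB
    A ↦ AB
    B ↦ DB
    C ↦ B
    D ↦ C

A->AB, B->DB, C->B, D->C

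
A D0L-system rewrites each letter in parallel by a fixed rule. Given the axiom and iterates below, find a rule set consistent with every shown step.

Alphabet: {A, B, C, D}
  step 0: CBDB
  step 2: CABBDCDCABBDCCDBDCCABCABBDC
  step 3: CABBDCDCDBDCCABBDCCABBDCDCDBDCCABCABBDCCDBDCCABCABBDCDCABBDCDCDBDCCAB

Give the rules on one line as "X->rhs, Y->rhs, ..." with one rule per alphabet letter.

A->BD, B->CD, C->CAB, D->BDC

  step 2 ⇒ step 3: CABBDCDCABBDCCDBDCCABCABBDC ⇒ CAB·BD·CD·CD·BDC·CAB·BDC·CAB·BD·CD·CD·BDC·CAB·CAB·BDC·CD·BDC·CAB·CAB·BD·CD·CAB·BD·CD·CD·BDC·CAB
    A ↦ BD
    B ↦ CD
    C ↦ CAB
    D ↦ BDC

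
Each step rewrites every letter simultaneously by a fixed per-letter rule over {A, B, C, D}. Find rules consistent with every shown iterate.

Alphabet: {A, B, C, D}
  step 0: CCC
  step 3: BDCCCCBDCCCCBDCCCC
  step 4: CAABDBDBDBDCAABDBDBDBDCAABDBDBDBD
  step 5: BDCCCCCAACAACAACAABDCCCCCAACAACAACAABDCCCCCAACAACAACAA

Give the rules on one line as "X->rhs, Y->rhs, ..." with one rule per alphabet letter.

  step 4 ⇒ step 5: CAABDBDBDBDCAABDBDBDBDCAABDBDBDBD ⇒ BD·CC·CC·C·AA·C·AA·C·AA·C·AA·BD·CC·CC·C·AA·C·AA·C·AA·C·AA·BD·CC·CC·C·AA·C·AA·C·AA·C·AA
    A ↦ CC
    B ↦ C
    C ↦ BD
    D ↦ AA

A->CC, B->C, C->BD, D->AA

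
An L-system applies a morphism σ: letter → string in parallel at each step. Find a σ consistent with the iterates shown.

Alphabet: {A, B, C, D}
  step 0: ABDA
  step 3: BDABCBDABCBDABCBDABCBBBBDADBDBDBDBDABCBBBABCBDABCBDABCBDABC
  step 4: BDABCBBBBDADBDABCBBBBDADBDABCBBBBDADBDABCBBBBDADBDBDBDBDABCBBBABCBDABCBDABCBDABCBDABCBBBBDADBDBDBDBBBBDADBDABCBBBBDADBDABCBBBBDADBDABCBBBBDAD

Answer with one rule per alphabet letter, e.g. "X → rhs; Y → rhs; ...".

  step 3 ⇒ step 4: BDABCBDABCBDABCBDABCBBBBDADBDBDBDBDABCBBBABCBDABCBDABCBDABC ⇒ BD·ABC·BBB·BD·AD·BD·ABC·BBB·BD·AD·BD·ABC·BBB·BD·AD·BD·ABC·BBB·BD·AD·BD·BD·BD·BD·ABC·BBB·ABC·BD·ABC·BD·ABC·BD·ABC·BD·ABC·BBB·BD·AD·BD·BD·BD·BBB·BD·AD·BD·ABC·BBB·BD·AD·BD·ABC·BBB·BD·AD·BD·ABC·BBB·BD·AD
    A ↦ BBB
    B ↦ BD
    C ↦ AD
    D ↦ ABC

A->BBB, B->BD, C->AD, D->ABC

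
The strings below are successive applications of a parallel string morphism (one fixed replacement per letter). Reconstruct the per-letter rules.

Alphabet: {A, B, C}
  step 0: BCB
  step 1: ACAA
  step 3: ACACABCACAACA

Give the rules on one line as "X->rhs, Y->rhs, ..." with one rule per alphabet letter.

A->BC, B->A, C->CA

  step 0 ⇒ step 1: BCB ⇒ A·CA·A
    B ↦ A
    C ↦ CA
    A ↦ BC  (constrained at step 1)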